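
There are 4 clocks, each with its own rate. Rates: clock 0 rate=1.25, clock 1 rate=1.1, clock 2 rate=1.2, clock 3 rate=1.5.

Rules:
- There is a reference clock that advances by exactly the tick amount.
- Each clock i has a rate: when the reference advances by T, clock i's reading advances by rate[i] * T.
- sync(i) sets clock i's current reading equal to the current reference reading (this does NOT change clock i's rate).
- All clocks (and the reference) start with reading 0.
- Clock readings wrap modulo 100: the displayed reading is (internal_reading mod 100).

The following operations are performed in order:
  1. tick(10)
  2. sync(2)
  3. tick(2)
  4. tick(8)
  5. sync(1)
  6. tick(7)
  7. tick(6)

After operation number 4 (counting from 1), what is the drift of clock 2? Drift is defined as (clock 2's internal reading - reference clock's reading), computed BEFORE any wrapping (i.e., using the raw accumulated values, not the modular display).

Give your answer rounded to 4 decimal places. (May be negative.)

Answer: 2.0000

Derivation:
After op 1 tick(10): ref=10.0000 raw=[12.5000 11.0000 12.0000 15.0000]
After op 2 sync(2): ref=10.0000 raw=[12.5000 11.0000 10.0000 15.0000]
After op 3 tick(2): ref=12.0000 raw=[15.0000 13.2000 12.4000 18.0000]
After op 4 tick(8): ref=20.0000 raw=[25.0000 22.0000 22.0000 30.0000]
Drift of clock 2 after op 4: 22.0000 - 20.0000 = 2.0000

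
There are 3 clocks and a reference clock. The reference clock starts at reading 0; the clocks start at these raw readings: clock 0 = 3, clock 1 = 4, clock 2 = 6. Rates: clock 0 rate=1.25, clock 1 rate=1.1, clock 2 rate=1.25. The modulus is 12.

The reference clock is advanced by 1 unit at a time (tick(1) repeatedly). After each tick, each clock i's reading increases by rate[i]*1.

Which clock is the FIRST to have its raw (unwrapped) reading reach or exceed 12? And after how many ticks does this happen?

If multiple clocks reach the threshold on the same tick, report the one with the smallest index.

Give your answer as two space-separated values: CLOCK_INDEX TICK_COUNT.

Answer: 2 5

Derivation:
clock 0: start=3, rate=1.25, needs 12-3 = 9; ticks = ceil(9/1.25) = ceil(7.2000) = 8; reading at tick 8 = 3 + 1.25*8 = 13.0000
clock 1: start=4, rate=1.1, needs 12-4 = 8; ticks = ceil(8/1.1) = ceil(7.2727) = 8; reading at tick 8 = 4 + 1.1*8 = 12.8000
clock 2: start=6, rate=1.25, needs 12-6 = 6; ticks = ceil(6/1.25) = ceil(4.8000) = 5; reading at tick 5 = 6 + 1.25*5 = 12.2500
Minimum tick count = 5; winners = [2]; smallest index = 2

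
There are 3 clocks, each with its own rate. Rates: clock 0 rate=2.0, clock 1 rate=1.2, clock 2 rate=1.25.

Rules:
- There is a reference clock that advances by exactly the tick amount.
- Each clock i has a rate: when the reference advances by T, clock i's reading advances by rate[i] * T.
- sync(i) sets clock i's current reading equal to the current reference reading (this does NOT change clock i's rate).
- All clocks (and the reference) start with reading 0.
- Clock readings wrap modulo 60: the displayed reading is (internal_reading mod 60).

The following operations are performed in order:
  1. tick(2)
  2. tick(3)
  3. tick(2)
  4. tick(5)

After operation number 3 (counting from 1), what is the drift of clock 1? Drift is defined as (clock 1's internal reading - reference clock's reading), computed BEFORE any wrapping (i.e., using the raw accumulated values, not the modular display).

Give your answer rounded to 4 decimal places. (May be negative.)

After op 1 tick(2): ref=2.0000 raw=[4.0000 2.4000 2.5000]
After op 2 tick(3): ref=5.0000 raw=[10.0000 6.0000 6.2500]
After op 3 tick(2): ref=7.0000 raw=[14.0000 8.4000 8.7500]
Drift of clock 1 after op 3: 8.4000 - 7.0000 = 1.4000

Answer: 1.4000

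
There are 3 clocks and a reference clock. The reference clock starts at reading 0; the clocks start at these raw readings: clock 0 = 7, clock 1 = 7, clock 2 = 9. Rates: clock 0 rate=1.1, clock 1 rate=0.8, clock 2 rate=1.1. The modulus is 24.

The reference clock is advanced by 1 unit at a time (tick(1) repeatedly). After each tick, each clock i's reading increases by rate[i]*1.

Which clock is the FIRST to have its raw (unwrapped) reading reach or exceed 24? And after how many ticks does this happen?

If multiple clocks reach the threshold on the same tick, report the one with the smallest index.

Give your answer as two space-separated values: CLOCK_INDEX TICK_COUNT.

clock 0: start=7, rate=1.1, needs 24-7 = 17; ticks = ceil(17/1.1) = ceil(15.4545) = 16; reading at tick 16 = 7 + 1.1*16 = 24.6000
clock 1: start=7, rate=0.8, needs 24-7 = 17; ticks = ceil(17/0.8) = ceil(21.2500) = 22; reading at tick 22 = 7 + 0.8*22 = 24.6000
clock 2: start=9, rate=1.1, needs 24-9 = 15; ticks = ceil(15/1.1) = ceil(13.6364) = 14; reading at tick 14 = 9 + 1.1*14 = 24.4000
Minimum tick count = 14; winners = [2]; smallest index = 2

Answer: 2 14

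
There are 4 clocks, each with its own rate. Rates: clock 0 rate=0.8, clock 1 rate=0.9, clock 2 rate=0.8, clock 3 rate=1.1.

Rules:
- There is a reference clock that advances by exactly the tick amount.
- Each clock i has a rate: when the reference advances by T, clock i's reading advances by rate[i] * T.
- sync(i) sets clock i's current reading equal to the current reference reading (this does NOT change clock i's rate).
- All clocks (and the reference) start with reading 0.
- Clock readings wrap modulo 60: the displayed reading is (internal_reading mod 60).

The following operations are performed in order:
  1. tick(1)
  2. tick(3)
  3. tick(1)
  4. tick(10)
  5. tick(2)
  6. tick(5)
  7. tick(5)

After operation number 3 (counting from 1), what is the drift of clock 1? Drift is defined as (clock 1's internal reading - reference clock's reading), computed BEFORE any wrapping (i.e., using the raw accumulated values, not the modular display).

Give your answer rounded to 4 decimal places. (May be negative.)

After op 1 tick(1): ref=1.0000 raw=[0.8000 0.9000 0.8000 1.1000]
After op 2 tick(3): ref=4.0000 raw=[3.2000 3.6000 3.2000 4.4000]
After op 3 tick(1): ref=5.0000 raw=[4.0000 4.5000 4.0000 5.5000]
Drift of clock 1 after op 3: 4.5000 - 5.0000 = -0.5000

Answer: -0.5000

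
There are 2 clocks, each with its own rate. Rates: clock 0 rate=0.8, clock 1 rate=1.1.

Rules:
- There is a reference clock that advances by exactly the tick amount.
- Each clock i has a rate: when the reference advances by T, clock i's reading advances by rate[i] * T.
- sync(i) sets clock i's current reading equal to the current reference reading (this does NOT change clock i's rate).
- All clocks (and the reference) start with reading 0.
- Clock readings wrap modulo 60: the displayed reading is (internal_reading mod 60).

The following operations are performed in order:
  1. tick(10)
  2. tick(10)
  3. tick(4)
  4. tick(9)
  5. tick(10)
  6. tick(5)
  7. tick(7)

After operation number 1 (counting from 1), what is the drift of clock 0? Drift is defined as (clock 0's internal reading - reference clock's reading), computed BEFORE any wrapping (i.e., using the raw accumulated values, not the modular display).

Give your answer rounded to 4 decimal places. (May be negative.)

After op 1 tick(10): ref=10.0000 raw=[8.0000 11.0000]
Drift of clock 0 after op 1: 8.0000 - 10.0000 = -2.0000

Answer: -2.0000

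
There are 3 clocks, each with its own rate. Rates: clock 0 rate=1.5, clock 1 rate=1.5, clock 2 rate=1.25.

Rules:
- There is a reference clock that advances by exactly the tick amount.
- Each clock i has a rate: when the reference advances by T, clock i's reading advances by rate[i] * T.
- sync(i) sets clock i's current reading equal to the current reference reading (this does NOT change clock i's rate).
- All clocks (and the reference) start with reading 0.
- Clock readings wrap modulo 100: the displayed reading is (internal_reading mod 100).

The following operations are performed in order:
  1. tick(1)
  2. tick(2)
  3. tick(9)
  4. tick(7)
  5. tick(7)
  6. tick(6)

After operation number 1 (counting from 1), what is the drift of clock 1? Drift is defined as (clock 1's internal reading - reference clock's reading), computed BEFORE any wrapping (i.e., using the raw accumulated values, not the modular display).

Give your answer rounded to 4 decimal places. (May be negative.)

Answer: 0.5000

Derivation:
After op 1 tick(1): ref=1.0000 raw=[1.5000 1.5000 1.2500]
Drift of clock 1 after op 1: 1.5000 - 1.0000 = 0.5000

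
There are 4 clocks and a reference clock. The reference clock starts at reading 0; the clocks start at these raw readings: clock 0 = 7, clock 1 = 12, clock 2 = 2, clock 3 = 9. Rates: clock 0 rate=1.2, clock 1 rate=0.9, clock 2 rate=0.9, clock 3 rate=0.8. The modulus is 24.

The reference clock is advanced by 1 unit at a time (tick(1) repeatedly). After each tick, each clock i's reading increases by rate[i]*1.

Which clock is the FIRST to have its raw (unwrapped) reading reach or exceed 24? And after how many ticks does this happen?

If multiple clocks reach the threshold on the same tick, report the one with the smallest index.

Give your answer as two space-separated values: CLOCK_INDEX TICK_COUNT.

Answer: 1 14

Derivation:
clock 0: start=7, rate=1.2, needs 24-7 = 17; ticks = ceil(17/1.2) = ceil(14.1667) = 15; reading at tick 15 = 7 + 1.2*15 = 25.0000
clock 1: start=12, rate=0.9, needs 24-12 = 12; ticks = ceil(12/0.9) = ceil(13.3333) = 14; reading at tick 14 = 12 + 0.9*14 = 24.6000
clock 2: start=2, rate=0.9, needs 24-2 = 22; ticks = ceil(22/0.9) = ceil(24.4444) = 25; reading at tick 25 = 2 + 0.9*25 = 24.5000
clock 3: start=9, rate=0.8, needs 24-9 = 15; ticks = ceil(15/0.8) = ceil(18.7500) = 19; reading at tick 19 = 9 + 0.8*19 = 24.2000
Minimum tick count = 14; winners = [1]; smallest index = 1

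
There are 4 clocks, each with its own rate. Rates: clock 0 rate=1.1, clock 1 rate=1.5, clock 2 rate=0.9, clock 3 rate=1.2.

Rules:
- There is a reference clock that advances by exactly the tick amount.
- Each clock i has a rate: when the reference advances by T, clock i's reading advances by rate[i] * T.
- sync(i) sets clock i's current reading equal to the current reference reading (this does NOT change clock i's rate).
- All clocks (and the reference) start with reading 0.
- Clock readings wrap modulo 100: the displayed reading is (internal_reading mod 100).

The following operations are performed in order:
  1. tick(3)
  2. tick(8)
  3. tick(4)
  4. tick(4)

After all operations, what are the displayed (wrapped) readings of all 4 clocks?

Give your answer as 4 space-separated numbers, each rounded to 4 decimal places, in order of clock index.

Answer: 20.9000 28.5000 17.1000 22.8000

Derivation:
After op 1 tick(3): ref=3.0000 raw=[3.3000 4.5000 2.7000 3.6000]
After op 2 tick(8): ref=11.0000 raw=[12.1000 16.5000 9.9000 13.2000]
After op 3 tick(4): ref=15.0000 raw=[16.5000 22.5000 13.5000 18.0000]
After op 4 tick(4): ref=19.0000 raw=[20.9000 28.5000 17.1000 22.8000]
Wrap final raw readings (mod 100): 20.9000 mod 100 = 20.9000; 28.5000 mod 100 = 28.5000; 17.1000 mod 100 = 17.1000; 22.8000 mod 100 = 22.8000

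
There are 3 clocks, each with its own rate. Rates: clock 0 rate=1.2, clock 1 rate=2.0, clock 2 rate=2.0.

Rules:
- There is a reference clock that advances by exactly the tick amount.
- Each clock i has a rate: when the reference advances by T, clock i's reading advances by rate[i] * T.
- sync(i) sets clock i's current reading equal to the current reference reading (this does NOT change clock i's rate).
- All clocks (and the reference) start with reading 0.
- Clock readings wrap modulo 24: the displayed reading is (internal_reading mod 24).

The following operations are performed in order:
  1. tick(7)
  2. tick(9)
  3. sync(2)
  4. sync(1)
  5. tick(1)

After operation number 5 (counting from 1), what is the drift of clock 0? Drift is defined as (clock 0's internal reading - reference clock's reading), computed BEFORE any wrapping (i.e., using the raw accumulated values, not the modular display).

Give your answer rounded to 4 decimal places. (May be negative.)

After op 1 tick(7): ref=7.0000 raw=[8.4000 14.0000 14.0000]
After op 2 tick(9): ref=16.0000 raw=[19.2000 32.0000 32.0000]
After op 3 sync(2): ref=16.0000 raw=[19.2000 32.0000 16.0000]
After op 4 sync(1): ref=16.0000 raw=[19.2000 16.0000 16.0000]
After op 5 tick(1): ref=17.0000 raw=[20.4000 18.0000 18.0000]
Drift of clock 0 after op 5: 20.4000 - 17.0000 = 3.4000

Answer: 3.4000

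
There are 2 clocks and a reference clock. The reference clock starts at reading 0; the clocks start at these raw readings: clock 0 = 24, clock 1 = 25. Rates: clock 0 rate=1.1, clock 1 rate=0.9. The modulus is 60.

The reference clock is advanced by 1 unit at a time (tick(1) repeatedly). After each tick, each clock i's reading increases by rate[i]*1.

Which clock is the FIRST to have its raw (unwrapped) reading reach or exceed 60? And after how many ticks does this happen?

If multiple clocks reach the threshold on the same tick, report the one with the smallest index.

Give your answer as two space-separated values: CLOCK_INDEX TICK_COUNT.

Answer: 0 33

Derivation:
clock 0: start=24, rate=1.1, needs 60-24 = 36; ticks = ceil(36/1.1) = ceil(32.7273) = 33; reading at tick 33 = 24 + 1.1*33 = 60.3000
clock 1: start=25, rate=0.9, needs 60-25 = 35; ticks = ceil(35/0.9) = ceil(38.8889) = 39; reading at tick 39 = 25 + 0.9*39 = 60.1000
Minimum tick count = 33; winners = [0]; smallest index = 0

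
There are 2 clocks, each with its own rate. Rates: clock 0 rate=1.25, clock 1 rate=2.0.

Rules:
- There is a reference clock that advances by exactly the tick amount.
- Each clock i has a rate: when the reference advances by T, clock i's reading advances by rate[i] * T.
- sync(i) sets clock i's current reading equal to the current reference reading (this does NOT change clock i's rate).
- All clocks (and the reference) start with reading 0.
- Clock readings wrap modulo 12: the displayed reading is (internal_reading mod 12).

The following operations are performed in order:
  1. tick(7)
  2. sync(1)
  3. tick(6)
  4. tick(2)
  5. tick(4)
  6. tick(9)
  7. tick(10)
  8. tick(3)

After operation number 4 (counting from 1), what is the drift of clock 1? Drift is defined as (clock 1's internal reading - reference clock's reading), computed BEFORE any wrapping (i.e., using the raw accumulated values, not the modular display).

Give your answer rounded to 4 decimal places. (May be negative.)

After op 1 tick(7): ref=7.0000 raw=[8.7500 14.0000]
After op 2 sync(1): ref=7.0000 raw=[8.7500 7.0000]
After op 3 tick(6): ref=13.0000 raw=[16.2500 19.0000]
After op 4 tick(2): ref=15.0000 raw=[18.7500 23.0000]
Drift of clock 1 after op 4: 23.0000 - 15.0000 = 8.0000

Answer: 8.0000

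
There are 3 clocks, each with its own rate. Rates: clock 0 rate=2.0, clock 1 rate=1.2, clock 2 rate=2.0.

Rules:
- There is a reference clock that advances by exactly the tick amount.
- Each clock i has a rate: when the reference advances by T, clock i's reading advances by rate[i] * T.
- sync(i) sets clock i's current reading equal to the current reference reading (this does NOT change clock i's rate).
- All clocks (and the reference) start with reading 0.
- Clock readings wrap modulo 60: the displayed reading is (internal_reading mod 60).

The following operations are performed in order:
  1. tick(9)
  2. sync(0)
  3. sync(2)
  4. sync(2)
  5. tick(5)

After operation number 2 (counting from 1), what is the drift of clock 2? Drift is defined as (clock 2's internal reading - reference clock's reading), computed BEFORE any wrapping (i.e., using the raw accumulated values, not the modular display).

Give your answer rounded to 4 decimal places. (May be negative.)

Answer: 9.0000

Derivation:
After op 1 tick(9): ref=9.0000 raw=[18.0000 10.8000 18.0000]
After op 2 sync(0): ref=9.0000 raw=[9.0000 10.8000 18.0000]
Drift of clock 2 after op 2: 18.0000 - 9.0000 = 9.0000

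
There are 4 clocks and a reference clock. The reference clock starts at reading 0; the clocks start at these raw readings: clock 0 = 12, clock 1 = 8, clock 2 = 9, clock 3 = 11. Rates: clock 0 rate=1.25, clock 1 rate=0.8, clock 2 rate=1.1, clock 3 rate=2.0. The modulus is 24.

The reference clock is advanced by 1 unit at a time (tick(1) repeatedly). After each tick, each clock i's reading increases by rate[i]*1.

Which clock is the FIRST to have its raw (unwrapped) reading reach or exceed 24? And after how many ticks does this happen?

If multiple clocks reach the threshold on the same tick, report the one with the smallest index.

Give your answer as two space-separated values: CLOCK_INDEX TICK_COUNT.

Answer: 3 7

Derivation:
clock 0: start=12, rate=1.25, needs 24-12 = 12; ticks = ceil(12/1.25) = ceil(9.6000) = 10; reading at tick 10 = 12 + 1.25*10 = 24.5000
clock 1: start=8, rate=0.8, needs 24-8 = 16; ticks = ceil(16/0.8) = ceil(20.0000) = 20; reading at tick 20 = 8 + 0.8*20 = 24.0000
clock 2: start=9, rate=1.1, needs 24-9 = 15; ticks = ceil(15/1.1) = ceil(13.6364) = 14; reading at tick 14 = 9 + 1.1*14 = 24.4000
clock 3: start=11, rate=2.0, needs 24-11 = 13; ticks = ceil(13/2.0) = ceil(6.5000) = 7; reading at tick 7 = 11 + 2.0*7 = 25.0000
Minimum tick count = 7; winners = [3]; smallest index = 3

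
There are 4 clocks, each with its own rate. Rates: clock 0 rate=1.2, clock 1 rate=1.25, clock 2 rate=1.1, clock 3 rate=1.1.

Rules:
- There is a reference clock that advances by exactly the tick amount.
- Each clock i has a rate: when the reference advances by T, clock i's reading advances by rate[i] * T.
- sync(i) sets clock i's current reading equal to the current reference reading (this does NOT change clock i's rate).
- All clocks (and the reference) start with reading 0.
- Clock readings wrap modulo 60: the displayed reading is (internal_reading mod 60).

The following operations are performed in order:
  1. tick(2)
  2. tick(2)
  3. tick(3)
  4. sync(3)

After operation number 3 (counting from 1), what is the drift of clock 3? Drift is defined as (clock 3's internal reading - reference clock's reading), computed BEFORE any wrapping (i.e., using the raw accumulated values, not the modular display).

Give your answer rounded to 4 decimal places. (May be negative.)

After op 1 tick(2): ref=2.0000 raw=[2.4000 2.5000 2.2000 2.2000]
After op 2 tick(2): ref=4.0000 raw=[4.8000 5.0000 4.4000 4.4000]
After op 3 tick(3): ref=7.0000 raw=[8.4000 8.7500 7.7000 7.7000]
Drift of clock 3 after op 3: 7.7000 - 7.0000 = 0.7000

Answer: 0.7000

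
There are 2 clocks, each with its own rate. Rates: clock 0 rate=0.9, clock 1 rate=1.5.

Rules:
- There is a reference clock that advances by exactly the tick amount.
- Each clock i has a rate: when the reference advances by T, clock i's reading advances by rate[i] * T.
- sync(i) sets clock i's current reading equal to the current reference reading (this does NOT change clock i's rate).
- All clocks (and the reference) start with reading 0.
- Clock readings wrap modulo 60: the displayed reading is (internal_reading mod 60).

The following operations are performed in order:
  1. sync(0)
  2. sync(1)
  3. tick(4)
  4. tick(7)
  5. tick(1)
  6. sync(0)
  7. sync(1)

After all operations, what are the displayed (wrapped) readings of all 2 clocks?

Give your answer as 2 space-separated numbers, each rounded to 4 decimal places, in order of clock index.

After op 1 sync(0): ref=0.0000 raw=[0.0000 0.0000]
After op 2 sync(1): ref=0.0000 raw=[0.0000 0.0000]
After op 3 tick(4): ref=4.0000 raw=[3.6000 6.0000]
After op 4 tick(7): ref=11.0000 raw=[9.9000 16.5000]
After op 5 tick(1): ref=12.0000 raw=[10.8000 18.0000]
After op 6 sync(0): ref=12.0000 raw=[12.0000 18.0000]
After op 7 sync(1): ref=12.0000 raw=[12.0000 12.0000]
Wrap final raw readings (mod 60): 12.0000 mod 60 = 12.0000; 12.0000 mod 60 = 12.0000

Answer: 12.0000 12.0000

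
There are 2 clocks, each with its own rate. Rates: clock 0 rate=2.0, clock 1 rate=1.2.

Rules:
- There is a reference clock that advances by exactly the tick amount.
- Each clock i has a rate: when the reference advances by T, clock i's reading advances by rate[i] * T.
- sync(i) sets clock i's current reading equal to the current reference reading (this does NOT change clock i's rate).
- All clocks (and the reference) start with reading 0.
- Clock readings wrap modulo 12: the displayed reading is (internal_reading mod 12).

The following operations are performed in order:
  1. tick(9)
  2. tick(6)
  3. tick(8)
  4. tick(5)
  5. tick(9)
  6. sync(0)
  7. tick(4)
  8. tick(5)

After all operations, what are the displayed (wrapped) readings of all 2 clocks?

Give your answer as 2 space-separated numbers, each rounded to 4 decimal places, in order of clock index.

After op 1 tick(9): ref=9.0000 raw=[18.0000 10.8000]
After op 2 tick(6): ref=15.0000 raw=[30.0000 18.0000]
After op 3 tick(8): ref=23.0000 raw=[46.0000 27.6000]
After op 4 tick(5): ref=28.0000 raw=[56.0000 33.6000]
After op 5 tick(9): ref=37.0000 raw=[74.0000 44.4000]
After op 6 sync(0): ref=37.0000 raw=[37.0000 44.4000]
After op 7 tick(4): ref=41.0000 raw=[45.0000 49.2000]
After op 8 tick(5): ref=46.0000 raw=[55.0000 55.2000]
Wrap final raw readings (mod 12): 55.0000 mod 12 = 7.0000; 55.2000 mod 12 = 7.2000

Answer: 7.0000 7.2000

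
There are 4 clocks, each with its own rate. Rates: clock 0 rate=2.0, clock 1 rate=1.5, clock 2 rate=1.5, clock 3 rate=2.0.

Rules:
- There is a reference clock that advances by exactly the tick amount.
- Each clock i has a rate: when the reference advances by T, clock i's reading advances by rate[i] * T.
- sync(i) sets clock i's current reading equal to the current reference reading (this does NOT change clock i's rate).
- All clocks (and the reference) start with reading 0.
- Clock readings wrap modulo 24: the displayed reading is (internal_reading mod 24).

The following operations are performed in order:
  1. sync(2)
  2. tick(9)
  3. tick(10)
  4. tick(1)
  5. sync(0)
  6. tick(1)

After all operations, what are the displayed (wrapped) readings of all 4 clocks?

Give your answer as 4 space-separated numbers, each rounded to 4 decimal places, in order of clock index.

After op 1 sync(2): ref=0.0000 raw=[0.0000 0.0000 0.0000 0.0000]
After op 2 tick(9): ref=9.0000 raw=[18.0000 13.5000 13.5000 18.0000]
After op 3 tick(10): ref=19.0000 raw=[38.0000 28.5000 28.5000 38.0000]
After op 4 tick(1): ref=20.0000 raw=[40.0000 30.0000 30.0000 40.0000]
After op 5 sync(0): ref=20.0000 raw=[20.0000 30.0000 30.0000 40.0000]
After op 6 tick(1): ref=21.0000 raw=[22.0000 31.5000 31.5000 42.0000]
Wrap final raw readings (mod 24): 22.0000 mod 24 = 22.0000; 31.5000 mod 24 = 7.5000; 31.5000 mod 24 = 7.5000; 42.0000 mod 24 = 18.0000

Answer: 22.0000 7.5000 7.5000 18.0000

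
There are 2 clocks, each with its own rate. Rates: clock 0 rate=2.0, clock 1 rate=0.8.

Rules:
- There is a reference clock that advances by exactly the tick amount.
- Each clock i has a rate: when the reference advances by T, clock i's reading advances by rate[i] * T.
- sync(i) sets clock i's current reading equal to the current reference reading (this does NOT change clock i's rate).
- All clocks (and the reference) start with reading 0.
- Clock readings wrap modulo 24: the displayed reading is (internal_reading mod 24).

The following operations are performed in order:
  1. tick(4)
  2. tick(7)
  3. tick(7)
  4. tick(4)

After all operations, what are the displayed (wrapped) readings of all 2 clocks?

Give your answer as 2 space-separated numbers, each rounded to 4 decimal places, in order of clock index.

After op 1 tick(4): ref=4.0000 raw=[8.0000 3.2000]
After op 2 tick(7): ref=11.0000 raw=[22.0000 8.8000]
After op 3 tick(7): ref=18.0000 raw=[36.0000 14.4000]
After op 4 tick(4): ref=22.0000 raw=[44.0000 17.6000]
Wrap final raw readings (mod 24): 44.0000 mod 24 = 20.0000; 17.6000 mod 24 = 17.6000

Answer: 20.0000 17.6000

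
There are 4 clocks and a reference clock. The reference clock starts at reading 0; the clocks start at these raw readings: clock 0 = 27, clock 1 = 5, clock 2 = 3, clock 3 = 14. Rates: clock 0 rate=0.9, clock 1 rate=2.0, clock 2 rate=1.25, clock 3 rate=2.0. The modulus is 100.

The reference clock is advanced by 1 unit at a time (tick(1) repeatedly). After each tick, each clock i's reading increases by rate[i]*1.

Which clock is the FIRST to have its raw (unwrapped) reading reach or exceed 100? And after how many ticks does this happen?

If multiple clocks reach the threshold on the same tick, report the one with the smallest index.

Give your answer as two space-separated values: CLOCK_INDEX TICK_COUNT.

clock 0: start=27, rate=0.9, needs 100-27 = 73; ticks = ceil(73/0.9) = ceil(81.1111) = 82; reading at tick 82 = 27 + 0.9*82 = 100.8000
clock 1: start=5, rate=2.0, needs 100-5 = 95; ticks = ceil(95/2.0) = ceil(47.5000) = 48; reading at tick 48 = 5 + 2.0*48 = 101.0000
clock 2: start=3, rate=1.25, needs 100-3 = 97; ticks = ceil(97/1.25) = ceil(77.6000) = 78; reading at tick 78 = 3 + 1.25*78 = 100.5000
clock 3: start=14, rate=2.0, needs 100-14 = 86; ticks = ceil(86/2.0) = ceil(43.0000) = 43; reading at tick 43 = 14 + 2.0*43 = 100.0000
Minimum tick count = 43; winners = [3]; smallest index = 3

Answer: 3 43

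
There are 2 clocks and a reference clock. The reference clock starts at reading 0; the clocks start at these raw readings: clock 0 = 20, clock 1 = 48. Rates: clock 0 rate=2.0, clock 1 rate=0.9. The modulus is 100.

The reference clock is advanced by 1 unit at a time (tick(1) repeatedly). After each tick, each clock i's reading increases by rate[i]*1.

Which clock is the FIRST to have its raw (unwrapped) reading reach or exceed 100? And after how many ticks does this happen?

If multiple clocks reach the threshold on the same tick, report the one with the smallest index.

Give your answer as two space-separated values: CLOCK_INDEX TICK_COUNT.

clock 0: start=20, rate=2.0, needs 100-20 = 80; ticks = ceil(80/2.0) = ceil(40.0000) = 40; reading at tick 40 = 20 + 2.0*40 = 100.0000
clock 1: start=48, rate=0.9, needs 100-48 = 52; ticks = ceil(52/0.9) = ceil(57.7778) = 58; reading at tick 58 = 48 + 0.9*58 = 100.2000
Minimum tick count = 40; winners = [0]; smallest index = 0

Answer: 0 40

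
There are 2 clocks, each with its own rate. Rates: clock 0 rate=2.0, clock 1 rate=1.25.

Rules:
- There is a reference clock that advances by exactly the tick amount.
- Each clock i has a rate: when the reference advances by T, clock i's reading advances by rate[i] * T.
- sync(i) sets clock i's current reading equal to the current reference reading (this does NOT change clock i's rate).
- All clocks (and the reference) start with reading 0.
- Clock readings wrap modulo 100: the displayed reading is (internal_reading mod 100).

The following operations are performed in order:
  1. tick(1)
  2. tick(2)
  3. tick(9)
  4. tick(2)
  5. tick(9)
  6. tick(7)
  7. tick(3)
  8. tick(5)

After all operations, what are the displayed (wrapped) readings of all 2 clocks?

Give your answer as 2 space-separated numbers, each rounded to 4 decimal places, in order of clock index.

After op 1 tick(1): ref=1.0000 raw=[2.0000 1.2500]
After op 2 tick(2): ref=3.0000 raw=[6.0000 3.7500]
After op 3 tick(9): ref=12.0000 raw=[24.0000 15.0000]
After op 4 tick(2): ref=14.0000 raw=[28.0000 17.5000]
After op 5 tick(9): ref=23.0000 raw=[46.0000 28.7500]
After op 6 tick(7): ref=30.0000 raw=[60.0000 37.5000]
After op 7 tick(3): ref=33.0000 raw=[66.0000 41.2500]
After op 8 tick(5): ref=38.0000 raw=[76.0000 47.5000]
Wrap final raw readings (mod 100): 76.0000 mod 100 = 76.0000; 47.5000 mod 100 = 47.5000

Answer: 76.0000 47.5000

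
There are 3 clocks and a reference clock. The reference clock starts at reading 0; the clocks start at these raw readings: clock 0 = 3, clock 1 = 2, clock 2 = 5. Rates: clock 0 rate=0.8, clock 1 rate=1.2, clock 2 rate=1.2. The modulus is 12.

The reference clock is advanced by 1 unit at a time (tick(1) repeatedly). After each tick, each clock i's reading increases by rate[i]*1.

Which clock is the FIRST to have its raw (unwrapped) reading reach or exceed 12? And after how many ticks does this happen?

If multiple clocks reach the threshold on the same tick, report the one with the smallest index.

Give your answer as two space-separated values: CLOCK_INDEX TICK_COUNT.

Answer: 2 6

Derivation:
clock 0: start=3, rate=0.8, needs 12-3 = 9; ticks = ceil(9/0.8) = ceil(11.2500) = 12; reading at tick 12 = 3 + 0.8*12 = 12.6000
clock 1: start=2, rate=1.2, needs 12-2 = 10; ticks = ceil(10/1.2) = ceil(8.3333) = 9; reading at tick 9 = 2 + 1.2*9 = 12.8000
clock 2: start=5, rate=1.2, needs 12-5 = 7; ticks = ceil(7/1.2) = ceil(5.8333) = 6; reading at tick 6 = 5 + 1.2*6 = 12.2000
Minimum tick count = 6; winners = [2]; smallest index = 2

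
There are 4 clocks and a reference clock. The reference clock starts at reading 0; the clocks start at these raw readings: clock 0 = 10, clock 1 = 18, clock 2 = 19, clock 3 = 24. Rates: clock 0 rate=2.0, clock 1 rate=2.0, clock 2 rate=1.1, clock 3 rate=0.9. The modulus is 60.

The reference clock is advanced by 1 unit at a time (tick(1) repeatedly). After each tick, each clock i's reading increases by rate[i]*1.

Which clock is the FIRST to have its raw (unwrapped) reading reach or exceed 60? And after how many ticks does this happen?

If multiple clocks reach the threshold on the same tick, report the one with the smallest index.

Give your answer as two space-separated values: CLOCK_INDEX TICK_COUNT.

Answer: 1 21

Derivation:
clock 0: start=10, rate=2.0, needs 60-10 = 50; ticks = ceil(50/2.0) = ceil(25.0000) = 25; reading at tick 25 = 10 + 2.0*25 = 60.0000
clock 1: start=18, rate=2.0, needs 60-18 = 42; ticks = ceil(42/2.0) = ceil(21.0000) = 21; reading at tick 21 = 18 + 2.0*21 = 60.0000
clock 2: start=19, rate=1.1, needs 60-19 = 41; ticks = ceil(41/1.1) = ceil(37.2727) = 38; reading at tick 38 = 19 + 1.1*38 = 60.8000
clock 3: start=24, rate=0.9, needs 60-24 = 36; ticks = ceil(36/0.9) = ceil(40.0000) = 40; reading at tick 40 = 24 + 0.9*40 = 60.0000
Minimum tick count = 21; winners = [1]; smallest index = 1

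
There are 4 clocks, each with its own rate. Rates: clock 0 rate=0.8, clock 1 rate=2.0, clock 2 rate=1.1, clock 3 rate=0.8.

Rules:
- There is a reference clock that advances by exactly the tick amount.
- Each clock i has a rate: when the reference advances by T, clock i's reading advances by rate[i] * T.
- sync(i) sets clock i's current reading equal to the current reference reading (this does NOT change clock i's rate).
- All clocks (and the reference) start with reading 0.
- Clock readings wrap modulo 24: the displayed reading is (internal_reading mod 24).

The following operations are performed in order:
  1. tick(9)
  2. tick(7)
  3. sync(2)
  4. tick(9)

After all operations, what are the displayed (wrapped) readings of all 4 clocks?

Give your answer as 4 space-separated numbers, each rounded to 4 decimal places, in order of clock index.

Answer: 20.0000 2.0000 1.9000 20.0000

Derivation:
After op 1 tick(9): ref=9.0000 raw=[7.2000 18.0000 9.9000 7.2000]
After op 2 tick(7): ref=16.0000 raw=[12.8000 32.0000 17.6000 12.8000]
After op 3 sync(2): ref=16.0000 raw=[12.8000 32.0000 16.0000 12.8000]
After op 4 tick(9): ref=25.0000 raw=[20.0000 50.0000 25.9000 20.0000]
Wrap final raw readings (mod 24): 20.0000 mod 24 = 20.0000; 50.0000 mod 24 = 2.0000; 25.9000 mod 24 = 1.9000; 20.0000 mod 24 = 20.0000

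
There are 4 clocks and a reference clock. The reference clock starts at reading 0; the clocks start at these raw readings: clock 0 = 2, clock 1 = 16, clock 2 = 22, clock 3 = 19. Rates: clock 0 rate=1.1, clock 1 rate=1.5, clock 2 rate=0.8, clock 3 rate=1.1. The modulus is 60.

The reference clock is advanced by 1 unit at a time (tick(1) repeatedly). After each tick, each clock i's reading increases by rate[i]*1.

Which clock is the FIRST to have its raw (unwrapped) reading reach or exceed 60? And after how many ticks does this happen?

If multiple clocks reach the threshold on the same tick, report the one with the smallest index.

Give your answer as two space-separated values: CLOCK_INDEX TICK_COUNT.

clock 0: start=2, rate=1.1, needs 60-2 = 58; ticks = ceil(58/1.1) = ceil(52.7273) = 53; reading at tick 53 = 2 + 1.1*53 = 60.3000
clock 1: start=16, rate=1.5, needs 60-16 = 44; ticks = ceil(44/1.5) = ceil(29.3333) = 30; reading at tick 30 = 16 + 1.5*30 = 61.0000
clock 2: start=22, rate=0.8, needs 60-22 = 38; ticks = ceil(38/0.8) = ceil(47.5000) = 48; reading at tick 48 = 22 + 0.8*48 = 60.4000
clock 3: start=19, rate=1.1, needs 60-19 = 41; ticks = ceil(41/1.1) = ceil(37.2727) = 38; reading at tick 38 = 19 + 1.1*38 = 60.8000
Minimum tick count = 30; winners = [1]; smallest index = 1

Answer: 1 30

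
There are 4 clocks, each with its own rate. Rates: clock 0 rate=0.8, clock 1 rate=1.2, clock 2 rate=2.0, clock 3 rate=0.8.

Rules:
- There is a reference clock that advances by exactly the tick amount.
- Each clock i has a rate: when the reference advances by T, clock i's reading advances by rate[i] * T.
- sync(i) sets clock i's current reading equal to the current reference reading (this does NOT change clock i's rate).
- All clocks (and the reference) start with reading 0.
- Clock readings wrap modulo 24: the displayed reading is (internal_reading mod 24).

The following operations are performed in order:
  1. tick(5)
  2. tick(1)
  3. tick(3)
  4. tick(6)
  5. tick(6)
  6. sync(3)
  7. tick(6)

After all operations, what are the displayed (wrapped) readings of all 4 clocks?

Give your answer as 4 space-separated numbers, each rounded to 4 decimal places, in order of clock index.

Answer: 21.6000 8.4000 6.0000 1.8000

Derivation:
After op 1 tick(5): ref=5.0000 raw=[4.0000 6.0000 10.0000 4.0000]
After op 2 tick(1): ref=6.0000 raw=[4.8000 7.2000 12.0000 4.8000]
After op 3 tick(3): ref=9.0000 raw=[7.2000 10.8000 18.0000 7.2000]
After op 4 tick(6): ref=15.0000 raw=[12.0000 18.0000 30.0000 12.0000]
After op 5 tick(6): ref=21.0000 raw=[16.8000 25.2000 42.0000 16.8000]
After op 6 sync(3): ref=21.0000 raw=[16.8000 25.2000 42.0000 21.0000]
After op 7 tick(6): ref=27.0000 raw=[21.6000 32.4000 54.0000 25.8000]
Wrap final raw readings (mod 24): 21.6000 mod 24 = 21.6000; 32.4000 mod 24 = 8.4000; 54.0000 mod 24 = 6.0000; 25.8000 mod 24 = 1.8000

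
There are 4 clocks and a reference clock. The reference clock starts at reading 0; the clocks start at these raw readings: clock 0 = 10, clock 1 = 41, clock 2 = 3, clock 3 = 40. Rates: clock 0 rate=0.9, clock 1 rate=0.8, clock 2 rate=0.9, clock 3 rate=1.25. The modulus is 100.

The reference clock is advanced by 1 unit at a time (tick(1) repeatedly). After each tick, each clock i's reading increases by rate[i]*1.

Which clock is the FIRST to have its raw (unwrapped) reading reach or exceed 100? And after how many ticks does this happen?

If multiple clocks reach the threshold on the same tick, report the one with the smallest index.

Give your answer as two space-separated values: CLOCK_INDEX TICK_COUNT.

Answer: 3 48

Derivation:
clock 0: start=10, rate=0.9, needs 100-10 = 90; ticks = ceil(90/0.9) = ceil(100.0000) = 100; reading at tick 100 = 10 + 0.9*100 = 100.0000
clock 1: start=41, rate=0.8, needs 100-41 = 59; ticks = ceil(59/0.8) = ceil(73.7500) = 74; reading at tick 74 = 41 + 0.8*74 = 100.2000
clock 2: start=3, rate=0.9, needs 100-3 = 97; ticks = ceil(97/0.9) = ceil(107.7778) = 108; reading at tick 108 = 3 + 0.9*108 = 100.2000
clock 3: start=40, rate=1.25, needs 100-40 = 60; ticks = ceil(60/1.25) = ceil(48.0000) = 48; reading at tick 48 = 40 + 1.25*48 = 100.0000
Minimum tick count = 48; winners = [3]; smallest index = 3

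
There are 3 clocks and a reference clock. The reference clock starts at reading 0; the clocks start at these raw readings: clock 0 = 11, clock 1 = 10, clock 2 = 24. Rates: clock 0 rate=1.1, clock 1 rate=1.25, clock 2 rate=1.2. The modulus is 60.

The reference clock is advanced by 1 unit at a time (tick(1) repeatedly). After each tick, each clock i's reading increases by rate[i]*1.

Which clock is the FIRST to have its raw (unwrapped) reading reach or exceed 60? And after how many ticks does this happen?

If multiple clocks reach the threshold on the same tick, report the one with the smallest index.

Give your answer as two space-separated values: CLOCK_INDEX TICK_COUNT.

Answer: 2 30

Derivation:
clock 0: start=11, rate=1.1, needs 60-11 = 49; ticks = ceil(49/1.1) = ceil(44.5455) = 45; reading at tick 45 = 11 + 1.1*45 = 60.5000
clock 1: start=10, rate=1.25, needs 60-10 = 50; ticks = ceil(50/1.25) = ceil(40.0000) = 40; reading at tick 40 = 10 + 1.25*40 = 60.0000
clock 2: start=24, rate=1.2, needs 60-24 = 36; ticks = ceil(36/1.2) = ceil(30.0000) = 30; reading at tick 30 = 24 + 1.2*30 = 60.0000
Minimum tick count = 30; winners = [2]; smallest index = 2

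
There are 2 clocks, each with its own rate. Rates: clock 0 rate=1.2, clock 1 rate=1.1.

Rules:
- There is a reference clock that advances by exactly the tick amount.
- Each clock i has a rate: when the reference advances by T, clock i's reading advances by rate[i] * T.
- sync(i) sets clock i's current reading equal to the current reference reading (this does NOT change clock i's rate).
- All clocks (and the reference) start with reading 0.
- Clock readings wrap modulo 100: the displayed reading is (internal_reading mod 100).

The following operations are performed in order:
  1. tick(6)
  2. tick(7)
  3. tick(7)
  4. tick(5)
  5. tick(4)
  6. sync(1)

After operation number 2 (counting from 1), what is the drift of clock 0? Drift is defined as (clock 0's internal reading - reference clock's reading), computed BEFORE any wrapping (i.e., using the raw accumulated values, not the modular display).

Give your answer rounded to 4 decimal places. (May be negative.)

Answer: 2.6000

Derivation:
After op 1 tick(6): ref=6.0000 raw=[7.2000 6.6000]
After op 2 tick(7): ref=13.0000 raw=[15.6000 14.3000]
Drift of clock 0 after op 2: 15.6000 - 13.0000 = 2.6000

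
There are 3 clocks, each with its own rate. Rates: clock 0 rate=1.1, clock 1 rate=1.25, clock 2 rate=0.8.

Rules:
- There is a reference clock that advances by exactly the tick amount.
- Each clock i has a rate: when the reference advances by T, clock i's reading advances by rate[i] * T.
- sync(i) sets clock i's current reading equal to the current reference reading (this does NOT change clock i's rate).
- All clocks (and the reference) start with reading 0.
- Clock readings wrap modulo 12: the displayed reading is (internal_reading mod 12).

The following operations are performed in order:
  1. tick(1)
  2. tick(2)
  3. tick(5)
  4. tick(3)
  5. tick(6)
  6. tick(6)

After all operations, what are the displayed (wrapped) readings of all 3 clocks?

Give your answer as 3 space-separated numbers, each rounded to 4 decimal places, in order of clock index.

Answer: 1.3000 4.7500 6.4000

Derivation:
After op 1 tick(1): ref=1.0000 raw=[1.1000 1.2500 0.8000]
After op 2 tick(2): ref=3.0000 raw=[3.3000 3.7500 2.4000]
After op 3 tick(5): ref=8.0000 raw=[8.8000 10.0000 6.4000]
After op 4 tick(3): ref=11.0000 raw=[12.1000 13.7500 8.8000]
After op 5 tick(6): ref=17.0000 raw=[18.7000 21.2500 13.6000]
After op 6 tick(6): ref=23.0000 raw=[25.3000 28.7500 18.4000]
Wrap final raw readings (mod 12): 25.3000 mod 12 = 1.3000; 28.7500 mod 12 = 4.7500; 18.4000 mod 12 = 6.4000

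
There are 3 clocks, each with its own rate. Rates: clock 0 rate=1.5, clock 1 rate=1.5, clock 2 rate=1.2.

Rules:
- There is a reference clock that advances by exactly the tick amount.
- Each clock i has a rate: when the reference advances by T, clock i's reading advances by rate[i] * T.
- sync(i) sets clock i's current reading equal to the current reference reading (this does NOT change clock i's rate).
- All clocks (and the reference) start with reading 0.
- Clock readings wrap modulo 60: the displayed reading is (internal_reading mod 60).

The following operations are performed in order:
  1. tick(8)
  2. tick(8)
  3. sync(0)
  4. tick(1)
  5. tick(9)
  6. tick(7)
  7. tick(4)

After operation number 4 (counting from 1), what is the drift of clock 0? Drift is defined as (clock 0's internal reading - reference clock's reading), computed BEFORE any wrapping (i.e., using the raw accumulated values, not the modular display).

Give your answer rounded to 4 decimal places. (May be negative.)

Answer: 0.5000

Derivation:
After op 1 tick(8): ref=8.0000 raw=[12.0000 12.0000 9.6000]
After op 2 tick(8): ref=16.0000 raw=[24.0000 24.0000 19.2000]
After op 3 sync(0): ref=16.0000 raw=[16.0000 24.0000 19.2000]
After op 4 tick(1): ref=17.0000 raw=[17.5000 25.5000 20.4000]
Drift of clock 0 after op 4: 17.5000 - 17.0000 = 0.5000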